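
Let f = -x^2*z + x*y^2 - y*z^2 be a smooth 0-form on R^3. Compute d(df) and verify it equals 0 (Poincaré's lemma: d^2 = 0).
d(df) = 0

Step 1: df = sum_i (∂f/∂x_i) dx_i = (-2*x*z + y^2) dx + (2*x*y - z^2) dy + (-x^2 - 2*y*z) dz.
Step 2: Apply d again. Using the 1-form formula, the coefficient of dx ∧ dy in d(df) is ∂^2 f/∂x ∂y - ∂^2 f/∂y ∂x = (2*y) - (2*y) = 0 (equality of mixed partials for smooth f).
Similarly for dx ∧ dz and dy ∧ dz — all coefficients vanish. So d(df) = 0.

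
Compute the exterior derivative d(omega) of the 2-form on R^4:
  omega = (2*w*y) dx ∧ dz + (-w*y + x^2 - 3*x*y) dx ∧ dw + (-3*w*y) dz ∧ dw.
d(omega) = (-2*w) dx ∧ dy ∧ dz + (2*y) dx ∧ dz ∧ dw + (w + 3*x) dx ∧ dy ∧ dw + (-3*w) dy ∧ dz ∧ dw

For a 2-form omega = sum_{i<j} g_{ij} dx_i ∧ dx_j, the exterior derivative is
  d(omega) = sum_{i<j} d(g_{ij}) ∧ dx_i ∧ dx_j = sum_{i<j, k} (∂g_{ij}/∂x_k) dx_k ∧ dx_i ∧ dx_j.
Expand each term, using dx_k ∧ dx_i ∧ dx_j = sgn(permutation) dx_{(a)} ∧ dx_{(b)} ∧ dx_{(c)} with (a < b < c) sorted:
  d(2*w*y) includes (∂/∂y)(2*w*y) dy = (2*w) dy, which multiplied by dx ∧ dz gives (-2*w) dx ∧ dy ∧ dz
  d(2*w*y) includes (∂/∂w)(2*w*y) dw = (2*y) dw, which multiplied by dx ∧ dz gives (2*y) dx ∧ dz ∧ dw
  d(-w*y + x^2 - 3*x*y) includes (∂/∂y)(-w*y + x^2 - 3*x*y) dy = (-w - 3*x) dy, which multiplied by dx ∧ dw gives (w + 3*x) dx ∧ dy ∧ dw
  d(-3*w*y) includes (∂/∂y)(-3*w*y) dy = (-3*w) dy, which multiplied by dz ∧ dw gives (-3*w) dy ∧ dz ∧ dw
Collecting like 3-forms: d(omega) = (-2*w) dx ∧ dy ∧ dz + (2*y) dx ∧ dz ∧ dw + (w + 3*x) dx ∧ dy ∧ dw + (-3*w) dy ∧ dz ∧ dw.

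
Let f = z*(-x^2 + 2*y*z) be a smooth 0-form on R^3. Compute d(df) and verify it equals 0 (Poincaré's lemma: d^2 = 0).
d(df) = 0

Step 1: df = sum_i (∂f/∂x_i) dx_i = (-2*x*z) dx + (2*z^2) dy + (-x^2 + 4*y*z) dz.
Step 2: Apply d again. Using the 1-form formula, the coefficient of dx ∧ dy in d(df) is ∂^2 f/∂x ∂y - ∂^2 f/∂y ∂x = (0) - (0) = 0 (equality of mixed partials for smooth f).
Similarly for dx ∧ dz and dy ∧ dz — all coefficients vanish. So d(df) = 0.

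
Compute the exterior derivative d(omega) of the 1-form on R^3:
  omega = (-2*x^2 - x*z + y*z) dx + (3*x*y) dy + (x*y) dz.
d(omega) = (3*y - z) dx ∧ dy + (x) dx ∧ dz + (x) dy ∧ dz

For a 1-form omega = sum_i f_i dx_i, the exterior derivative is
  d(omega) = sum_{i < j} (∂f_j/∂x_i - ∂f_i/∂x_j) dx_i ∧ dx_j.
  coefficient of dx ∧ dy: ∂f_2/∂x - ∂f_1/∂y = ∂(3*x*y)/∂x - ∂(-2*x^2 - x*z + y*z)/∂y = 3*y - z
  coefficient of dx ∧ dz: ∂f_3/∂x - ∂f_1/∂z = ∂(x*y)/∂x - ∂(-2*x^2 - x*z + y*z)/∂z = x
  coefficient of dy ∧ dz: ∂f_3/∂y - ∂f_2/∂z = ∂(x*y)/∂y - ∂(3*x*y)/∂z = x
Assembling: d(omega) = (3*y - z) dx ∧ dy + (x) dx ∧ dz + (x) dy ∧ dz.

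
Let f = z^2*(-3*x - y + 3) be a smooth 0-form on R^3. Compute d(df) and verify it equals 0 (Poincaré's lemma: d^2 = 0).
d(df) = 0

Step 1: df = sum_i (∂f/∂x_i) dx_i = (-3*z^2) dx + (-z^2) dy + (2*z*(-3*x - y + 3)) dz.
Step 2: Apply d again. Using the 1-form formula, the coefficient of dx ∧ dy in d(df) is ∂^2 f/∂x ∂y - ∂^2 f/∂y ∂x = (0) - (0) = 0 (equality of mixed partials for smooth f).
Similarly for dx ∧ dz and dy ∧ dz — all coefficients vanish. So d(df) = 0.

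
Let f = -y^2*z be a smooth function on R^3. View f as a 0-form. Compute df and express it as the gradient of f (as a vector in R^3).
df = (0) dx + (-2*y*z) dy + (-y^2) dz; grad f = (0, -2*y*z, -y^2)

For a 0-form f, d f = (∂f/∂x) dx + (∂f/∂y) dy + (∂f/∂z) dz. The components of the vector representation are exactly the entries of grad f in Cartesian coordinates:
  ∂f/∂x = 0
  ∂f/∂y = -2*y*z
  ∂f/∂z = -y^2.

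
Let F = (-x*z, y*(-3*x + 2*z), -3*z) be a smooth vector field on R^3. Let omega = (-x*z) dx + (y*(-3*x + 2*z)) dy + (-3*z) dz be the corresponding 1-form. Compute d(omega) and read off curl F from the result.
d(omega) = (-2*y) dy ∧ dz + (-x) dz ∧ dx + (-3*y) dx ∧ dy; curl F = (-2*y, -x, -3*y)

d omega = sum_{i<j} (∂f_j/∂x_i - ∂f_i/∂x_j) dx_i ∧ dx_j. Under the identification (dy ∧ dz, dz ∧ dx, dx ∧ dy) ↔ (e_x, e_y, e_z), the coefficients are exactly the components of curl F. Compute:
  ∂R/∂y - ∂Q/∂z = (0) - (2*y) = -2*y
  ∂P/∂z - ∂R/∂x = (-x) - (0) = -x
  ∂Q/∂x - ∂P/∂y = (-3*y) - (0) = -3*y.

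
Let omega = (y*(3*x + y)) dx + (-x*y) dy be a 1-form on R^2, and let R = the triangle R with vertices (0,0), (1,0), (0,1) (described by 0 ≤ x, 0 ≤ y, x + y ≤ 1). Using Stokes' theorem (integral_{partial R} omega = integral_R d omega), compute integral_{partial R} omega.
integral_(partial R) omega = -1

Stokes: integral_partial_R omega = integral_R d omega with d omega = (∂Q/∂x - ∂P/∂y) dx ∧ dy.
  ∂Q/∂x = -y
  ∂P/∂y = 3*x + 2*y
  integrand = ∂Q/∂x - ∂P/∂y = -3*x - 3*y.
Integrating over R: integral_0^1 integral_0^{1-x} (-3*x - 3*y) dy dx = -1.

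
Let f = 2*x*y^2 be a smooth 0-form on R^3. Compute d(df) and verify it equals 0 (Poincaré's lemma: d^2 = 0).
d(df) = 0

Step 1: df = sum_i (∂f/∂x_i) dx_i = (2*y^2) dx + (4*x*y) dy + (0) dz.
Step 2: Apply d again. Using the 1-form formula, the coefficient of dx ∧ dy in d(df) is ∂^2 f/∂x ∂y - ∂^2 f/∂y ∂x = (4*y) - (4*y) = 0 (equality of mixed partials for smooth f).
Similarly for dx ∧ dz and dy ∧ dz — all coefficients vanish. So d(df) = 0.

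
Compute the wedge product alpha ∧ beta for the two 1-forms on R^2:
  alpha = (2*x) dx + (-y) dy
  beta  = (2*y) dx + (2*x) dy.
alpha ∧ beta = (4*x^2 + 2*y^2) dx ∧ dy

Distribute the wedge, using dx_i ∧ dx_j = -dx_j ∧ dx_i and dx_i ∧ dx_i = 0. For each pair (i, j) with i < j, the coefficient of dx_i ∧ dx_j in alpha ∧ beta is (alpha_i * beta_j - alpha_j * beta_i). Collecting: alpha ∧ beta = (4*x^2 + 2*y^2) dx ∧ dy.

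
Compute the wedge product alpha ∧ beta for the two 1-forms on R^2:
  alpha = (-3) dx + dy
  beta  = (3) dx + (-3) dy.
alpha ∧ beta = (6) dx ∧ dy

Distribute the wedge, using dx_i ∧ dx_j = -dx_j ∧ dx_i and dx_i ∧ dx_i = 0. For each pair (i, j) with i < j, the coefficient of dx_i ∧ dx_j in alpha ∧ beta is (alpha_i * beta_j - alpha_j * beta_i). Collecting: alpha ∧ beta = (6) dx ∧ dy.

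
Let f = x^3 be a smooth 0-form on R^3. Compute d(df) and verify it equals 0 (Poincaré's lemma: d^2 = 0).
d(df) = 0

Step 1: df = sum_i (∂f/∂x_i) dx_i = (3*x^2) dx + (0) dy + (0) dz.
Step 2: Apply d again. Using the 1-form formula, the coefficient of dx ∧ dy in d(df) is ∂^2 f/∂x ∂y - ∂^2 f/∂y ∂x = (0) - (0) = 0 (equality of mixed partials for smooth f).
Similarly for dx ∧ dz and dy ∧ dz — all coefficients vanish. So d(df) = 0.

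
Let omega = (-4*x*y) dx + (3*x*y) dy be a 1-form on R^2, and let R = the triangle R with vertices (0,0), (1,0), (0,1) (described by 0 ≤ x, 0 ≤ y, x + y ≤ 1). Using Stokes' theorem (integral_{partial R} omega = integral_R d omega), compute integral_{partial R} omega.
integral_(partial R) omega = 7/6

Stokes: integral_partial_R omega = integral_R d omega with d omega = (∂Q/∂x - ∂P/∂y) dx ∧ dy.
  ∂Q/∂x = 3*y
  ∂P/∂y = -4*x
  integrand = ∂Q/∂x - ∂P/∂y = 4*x + 3*y.
Integrating over R: integral_0^1 integral_0^{1-x} (4*x + 3*y) dy dx = 7/6.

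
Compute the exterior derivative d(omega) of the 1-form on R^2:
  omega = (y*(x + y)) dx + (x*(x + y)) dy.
d(omega) = (x - y) dx ∧ dy

For a 1-form omega = sum_i f_i dx_i, the exterior derivative is
  d(omega) = sum_{i < j} (∂f_j/∂x_i - ∂f_i/∂x_j) dx_i ∧ dx_j.
  coefficient of dx ∧ dy: ∂f_2/∂x - ∂f_1/∂y = ∂(x*(x + y))/∂x - ∂(y*(x + y))/∂y = x - y
Assembling: d(omega) = (x - y) dx ∧ dy.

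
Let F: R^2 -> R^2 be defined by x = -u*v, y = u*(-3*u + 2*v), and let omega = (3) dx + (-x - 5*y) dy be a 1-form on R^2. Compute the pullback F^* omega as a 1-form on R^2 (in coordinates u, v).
F^* omega = (-90*u^3 + 84*u^2*v - 18*u*v^2 - 3*v) du + (3*u*(10*u^2 - 6*u*v - 1)) dv

Using F^*(f dg) = (f ∘ F) d(g ∘ F), substitute each coordinate x_i by F_i(u, v) in f_i, and replace dx_i by d F_i = (∂F_i/∂u) du + (∂F_i/∂v) dv.
  For the x component: f_1(F) = 3; d F_1 = (-v) du + (-u) dv
  For the y component: f_2(F) = 3*u*(5*u - 3*v); d F_2 = (-6*u + 2*v) du + (2*u) dv
Combining and collecting du, dv coefficients:
  coeff of du: -90*u^3 + 84*u^2*v - 18*u*v^2 - 3*v
  coeff of dv: 3*u*(10*u^2 - 6*u*v - 1)
F^* omega = (-90*u^3 + 84*u^2*v - 18*u*v^2 - 3*v) du + (3*u*(10*u^2 - 6*u*v - 1)) dv.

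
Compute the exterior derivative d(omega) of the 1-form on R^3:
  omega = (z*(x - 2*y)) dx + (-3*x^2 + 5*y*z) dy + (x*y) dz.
d(omega) = (-6*x + 2*z) dx ∧ dy + (-x + 3*y) dx ∧ dz + (x - 5*y) dy ∧ dz

For a 1-form omega = sum_i f_i dx_i, the exterior derivative is
  d(omega) = sum_{i < j} (∂f_j/∂x_i - ∂f_i/∂x_j) dx_i ∧ dx_j.
  coefficient of dx ∧ dy: ∂f_2/∂x - ∂f_1/∂y = ∂(-3*x^2 + 5*y*z)/∂x - ∂(z*(x - 2*y))/∂y = -6*x + 2*z
  coefficient of dx ∧ dz: ∂f_3/∂x - ∂f_1/∂z = ∂(x*y)/∂x - ∂(z*(x - 2*y))/∂z = -x + 3*y
  coefficient of dy ∧ dz: ∂f_3/∂y - ∂f_2/∂z = ∂(x*y)/∂y - ∂(-3*x^2 + 5*y*z)/∂z = x - 5*y
Assembling: d(omega) = (-6*x + 2*z) dx ∧ dy + (-x + 3*y) dx ∧ dz + (x - 5*y) dy ∧ dz.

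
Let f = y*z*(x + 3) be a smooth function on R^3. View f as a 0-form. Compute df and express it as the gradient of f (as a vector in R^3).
df = (y*z) dx + (z*(x + 3)) dy + (y*(x + 3)) dz; grad f = (y*z, z*(x + 3), y*(x + 3))

For a 0-form f, d f = (∂f/∂x) dx + (∂f/∂y) dy + (∂f/∂z) dz. The components of the vector representation are exactly the entries of grad f in Cartesian coordinates:
  ∂f/∂x = y*z
  ∂f/∂y = z*(x + 3)
  ∂f/∂z = y*(x + 3).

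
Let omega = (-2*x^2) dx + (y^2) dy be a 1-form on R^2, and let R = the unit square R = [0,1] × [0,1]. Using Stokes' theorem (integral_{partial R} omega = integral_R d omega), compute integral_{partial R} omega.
integral_(partial R) omega = 0

Stokes: integral_partial_R omega = integral_R d omega with d omega = (∂Q/∂x - ∂P/∂y) dx ∧ dy.
  ∂Q/∂x = 0
  ∂P/∂y = 0
  integrand = ∂Q/∂x - ∂P/∂y = 0.
Integrating over R: integral_0^1 integral_0^1 (0) dx dy = 0.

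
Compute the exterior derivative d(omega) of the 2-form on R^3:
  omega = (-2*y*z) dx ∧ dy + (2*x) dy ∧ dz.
d(omega) = (2 - 2*y) dx ∧ dy ∧ dz

For a 2-form omega = sum_{i<j} g_{ij} dx_i ∧ dx_j, the exterior derivative is
  d(omega) = sum_{i<j} d(g_{ij}) ∧ dx_i ∧ dx_j = sum_{i<j, k} (∂g_{ij}/∂x_k) dx_k ∧ dx_i ∧ dx_j.
Expand each term, using dx_k ∧ dx_i ∧ dx_j = sgn(permutation) dx_{(a)} ∧ dx_{(b)} ∧ dx_{(c)} with (a < b < c) sorted:
  d(-2*y*z) includes (∂/∂z)(-2*y*z) dz = (-2*y) dz, which multiplied by dx ∧ dy gives (-2*y) dx ∧ dy ∧ dz
  d(2*x) includes (∂/∂x)(2*x) dx = (2) dx, which multiplied by dy ∧ dz gives (2) dx ∧ dy ∧ dz
Collecting like 3-forms: d(omega) = (2 - 2*y) dx ∧ dy ∧ dz.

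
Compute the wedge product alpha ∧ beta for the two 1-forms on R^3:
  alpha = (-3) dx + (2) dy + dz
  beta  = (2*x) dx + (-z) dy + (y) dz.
alpha ∧ beta = (-4*x + 3*z) dx ∧ dy + (-2*x - 3*y) dx ∧ dz + (2*y + z) dy ∧ dz

Distribute the wedge, using dx_i ∧ dx_j = -dx_j ∧ dx_i and dx_i ∧ dx_i = 0. For each pair (i, j) with i < j, the coefficient of dx_i ∧ dx_j in alpha ∧ beta is (alpha_i * beta_j - alpha_j * beta_i). Collecting: alpha ∧ beta = (-4*x + 3*z) dx ∧ dy + (-2*x - 3*y) dx ∧ dz + (2*y + z) dy ∧ dz.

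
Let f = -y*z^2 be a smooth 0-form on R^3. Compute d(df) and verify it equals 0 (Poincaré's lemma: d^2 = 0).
d(df) = 0

Step 1: df = sum_i (∂f/∂x_i) dx_i = (0) dx + (-z^2) dy + (-2*y*z) dz.
Step 2: Apply d again. Using the 1-form formula, the coefficient of dx ∧ dy in d(df) is ∂^2 f/∂x ∂y - ∂^2 f/∂y ∂x = (0) - (0) = 0 (equality of mixed partials for smooth f).
Similarly for dx ∧ dz and dy ∧ dz — all coefficients vanish. So d(df) = 0.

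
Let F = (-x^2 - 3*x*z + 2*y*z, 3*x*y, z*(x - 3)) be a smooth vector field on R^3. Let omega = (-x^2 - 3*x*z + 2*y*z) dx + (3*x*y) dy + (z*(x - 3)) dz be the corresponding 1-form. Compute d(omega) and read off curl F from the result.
d(omega) = (0) dy ∧ dz + (-3*x + 2*y - z) dz ∧ dx + (3*y - 2*z) dx ∧ dy; curl F = (0, -3*x + 2*y - z, 3*y - 2*z)

d omega = sum_{i<j} (∂f_j/∂x_i - ∂f_i/∂x_j) dx_i ∧ dx_j. Under the identification (dy ∧ dz, dz ∧ dx, dx ∧ dy) ↔ (e_x, e_y, e_z), the coefficients are exactly the components of curl F. Compute:
  ∂R/∂y - ∂Q/∂z = (0) - (0) = 0
  ∂P/∂z - ∂R/∂x = (-3*x + 2*y) - (z) = -3*x + 2*y - z
  ∂Q/∂x - ∂P/∂y = (3*y) - (2*z) = 3*y - 2*z.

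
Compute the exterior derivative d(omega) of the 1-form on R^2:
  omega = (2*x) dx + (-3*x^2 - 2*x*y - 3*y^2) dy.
d(omega) = (-6*x - 2*y) dx ∧ dy

For a 1-form omega = sum_i f_i dx_i, the exterior derivative is
  d(omega) = sum_{i < j} (∂f_j/∂x_i - ∂f_i/∂x_j) dx_i ∧ dx_j.
  coefficient of dx ∧ dy: ∂f_2/∂x - ∂f_1/∂y = ∂(-3*x^2 - 2*x*y - 3*y^2)/∂x - ∂(2*x)/∂y = -6*x - 2*y
Assembling: d(omega) = (-6*x - 2*y) dx ∧ dy.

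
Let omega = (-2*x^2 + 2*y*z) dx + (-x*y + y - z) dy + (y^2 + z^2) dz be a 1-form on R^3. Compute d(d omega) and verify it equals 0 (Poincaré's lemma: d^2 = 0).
d(d omega) = 0

Step 1: d omega = sum_{i<j} (∂f_j/∂x_i - ∂f_i/∂x_j) dx_i ∧ dx_j:
  coeff of dx ∧ dy: -y - 2*z
  coeff of dx ∧ dz: -2*y
  coeff of dy ∧ dz: 2*y + 1
Step 2: Apply d again to each 2-form coefficient. The only possible 3-form in R^3 is dx ∧ dy ∧ dz, with coefficient
  ∂(coeff of dy∧dz)/∂x - ∂(coeff of dx∧dz)/∂y + ∂(coeff of dx∧dy)/∂z
  = ∂/∂x (2*y + 1) - ∂/∂y (-2*y) + ∂/∂z (-y - 2*z).
Each of these terms simplifies to sums of mixed partials that cancel in pairs. The result is 0 (by equality of mixed partials for smooth functions — Schwarz / Clairaut).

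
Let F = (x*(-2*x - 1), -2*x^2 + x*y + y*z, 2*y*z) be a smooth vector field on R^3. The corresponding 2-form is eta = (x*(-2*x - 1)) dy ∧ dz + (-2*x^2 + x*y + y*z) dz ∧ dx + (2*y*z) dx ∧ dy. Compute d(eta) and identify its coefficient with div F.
d(eta) = (-3*x + 2*y + z - 1) dx ∧ dy ∧ dz; div F = -3*x + 2*y + z - 1

For a 2-form in R^3 of the form above, applying d gives a 3-form with coefficient ∂P/∂x + ∂Q/∂y + ∂R/∂z:
  ∂P/∂x = -4*x - 1
  ∂Q/∂y = x + z
  ∂R/∂z = 2*y
Sum = -3*x + 2*y + z - 1, which is exactly div F.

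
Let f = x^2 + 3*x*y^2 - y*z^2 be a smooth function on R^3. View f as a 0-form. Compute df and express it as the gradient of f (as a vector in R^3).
df = (2*x + 3*y^2) dx + (6*x*y - z^2) dy + (-2*y*z) dz; grad f = (2*x + 3*y^2, 6*x*y - z^2, -2*y*z)

For a 0-form f, d f = (∂f/∂x) dx + (∂f/∂y) dy + (∂f/∂z) dz. The components of the vector representation are exactly the entries of grad f in Cartesian coordinates:
  ∂f/∂x = 2*x + 3*y^2
  ∂f/∂y = 6*x*y - z^2
  ∂f/∂z = -2*y*z.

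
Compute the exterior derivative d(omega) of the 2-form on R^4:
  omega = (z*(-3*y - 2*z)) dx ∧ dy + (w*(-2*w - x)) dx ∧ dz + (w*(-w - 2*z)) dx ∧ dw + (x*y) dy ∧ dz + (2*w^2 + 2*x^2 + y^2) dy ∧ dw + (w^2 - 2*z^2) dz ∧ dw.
d(omega) = (-2*y - 4*z) dx ∧ dy ∧ dz + (-2*w - x) dx ∧ dz ∧ dw + (4*x) dx ∧ dy ∧ dw

For a 2-form omega = sum_{i<j} g_{ij} dx_i ∧ dx_j, the exterior derivative is
  d(omega) = sum_{i<j} d(g_{ij}) ∧ dx_i ∧ dx_j = sum_{i<j, k} (∂g_{ij}/∂x_k) dx_k ∧ dx_i ∧ dx_j.
Expand each term, using dx_k ∧ dx_i ∧ dx_j = sgn(permutation) dx_{(a)} ∧ dx_{(b)} ∧ dx_{(c)} with (a < b < c) sorted:
  d(z*(-3*y - 2*z)) includes (∂/∂z)(z*(-3*y - 2*z)) dz = (-3*y - 4*z) dz, which multiplied by dx ∧ dy gives (-3*y - 4*z) dx ∧ dy ∧ dz
  d(w*(-2*w - x)) includes (∂/∂w)(w*(-2*w - x)) dw = (-4*w - x) dw, which multiplied by dx ∧ dz gives (-4*w - x) dx ∧ dz ∧ dw
  d(w*(-w - 2*z)) includes (∂/∂z)(w*(-w - 2*z)) dz = (-2*w) dz, which multiplied by dx ∧ dw gives (2*w) dx ∧ dz ∧ dw
  d(x*y) includes (∂/∂x)(x*y) dx = (y) dx, which multiplied by dy ∧ dz gives (y) dx ∧ dy ∧ dz
  d(2*w^2 + 2*x^2 + y^2) includes (∂/∂x)(2*w^2 + 2*x^2 + y^2) dx = (4*x) dx, which multiplied by dy ∧ dw gives (4*x) dx ∧ dy ∧ dw
Collecting like 3-forms: d(omega) = (-2*y - 4*z) dx ∧ dy ∧ dz + (-2*w - x) dx ∧ dz ∧ dw + (4*x) dx ∧ dy ∧ dw.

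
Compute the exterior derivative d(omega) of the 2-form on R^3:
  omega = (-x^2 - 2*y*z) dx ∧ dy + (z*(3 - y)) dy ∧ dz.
d(omega) = (-2*y) dx ∧ dy ∧ dz

For a 2-form omega = sum_{i<j} g_{ij} dx_i ∧ dx_j, the exterior derivative is
  d(omega) = sum_{i<j} d(g_{ij}) ∧ dx_i ∧ dx_j = sum_{i<j, k} (∂g_{ij}/∂x_k) dx_k ∧ dx_i ∧ dx_j.
Expand each term, using dx_k ∧ dx_i ∧ dx_j = sgn(permutation) dx_{(a)} ∧ dx_{(b)} ∧ dx_{(c)} with (a < b < c) sorted:
  d(-x^2 - 2*y*z) includes (∂/∂z)(-x^2 - 2*y*z) dz = (-2*y) dz, which multiplied by dx ∧ dy gives (-2*y) dx ∧ dy ∧ dz
Collecting like 3-forms: d(omega) = (-2*y) dx ∧ dy ∧ dz.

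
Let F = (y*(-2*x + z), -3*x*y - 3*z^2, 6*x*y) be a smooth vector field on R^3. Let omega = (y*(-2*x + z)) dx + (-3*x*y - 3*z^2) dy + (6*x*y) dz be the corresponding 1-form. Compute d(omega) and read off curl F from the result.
d(omega) = (6*x + 6*z) dy ∧ dz + (-5*y) dz ∧ dx + (2*x - 3*y - z) dx ∧ dy; curl F = (6*x + 6*z, -5*y, 2*x - 3*y - z)

d omega = sum_{i<j} (∂f_j/∂x_i - ∂f_i/∂x_j) dx_i ∧ dx_j. Under the identification (dy ∧ dz, dz ∧ dx, dx ∧ dy) ↔ (e_x, e_y, e_z), the coefficients are exactly the components of curl F. Compute:
  ∂R/∂y - ∂Q/∂z = (6*x) - (-6*z) = 6*x + 6*z
  ∂P/∂z - ∂R/∂x = (y) - (6*y) = -5*y
  ∂Q/∂x - ∂P/∂y = (-3*y) - (-2*x + z) = 2*x - 3*y - z.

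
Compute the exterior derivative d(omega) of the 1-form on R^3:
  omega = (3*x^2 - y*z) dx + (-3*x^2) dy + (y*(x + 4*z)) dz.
d(omega) = (-6*x + z) dx ∧ dy + (2*y) dx ∧ dz + (x + 4*z) dy ∧ dz

For a 1-form omega = sum_i f_i dx_i, the exterior derivative is
  d(omega) = sum_{i < j} (∂f_j/∂x_i - ∂f_i/∂x_j) dx_i ∧ dx_j.
  coefficient of dx ∧ dy: ∂f_2/∂x - ∂f_1/∂y = ∂(-3*x^2)/∂x - ∂(3*x^2 - y*z)/∂y = -6*x + z
  coefficient of dx ∧ dz: ∂f_3/∂x - ∂f_1/∂z = ∂(y*(x + 4*z))/∂x - ∂(3*x^2 - y*z)/∂z = 2*y
  coefficient of dy ∧ dz: ∂f_3/∂y - ∂f_2/∂z = ∂(y*(x + 4*z))/∂y - ∂(-3*x^2)/∂z = x + 4*z
Assembling: d(omega) = (-6*x + z) dx ∧ dy + (2*y) dx ∧ dz + (x + 4*z) dy ∧ dz.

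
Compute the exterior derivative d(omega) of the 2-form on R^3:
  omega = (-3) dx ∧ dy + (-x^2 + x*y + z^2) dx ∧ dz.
d(omega) = (-x) dx ∧ dy ∧ dz

For a 2-form omega = sum_{i<j} g_{ij} dx_i ∧ dx_j, the exterior derivative is
  d(omega) = sum_{i<j} d(g_{ij}) ∧ dx_i ∧ dx_j = sum_{i<j, k} (∂g_{ij}/∂x_k) dx_k ∧ dx_i ∧ dx_j.
Expand each term, using dx_k ∧ dx_i ∧ dx_j = sgn(permutation) dx_{(a)} ∧ dx_{(b)} ∧ dx_{(c)} with (a < b < c) sorted:
  d(-x^2 + x*y + z^2) includes (∂/∂y)(-x^2 + x*y + z^2) dy = (x) dy, which multiplied by dx ∧ dz gives (-x) dx ∧ dy ∧ dz
Collecting like 3-forms: d(omega) = (-x) dx ∧ dy ∧ dz.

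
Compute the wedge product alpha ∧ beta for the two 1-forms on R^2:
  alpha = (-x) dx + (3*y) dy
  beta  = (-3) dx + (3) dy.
alpha ∧ beta = (-3*x + 9*y) dx ∧ dy

Distribute the wedge, using dx_i ∧ dx_j = -dx_j ∧ dx_i and dx_i ∧ dx_i = 0. For each pair (i, j) with i < j, the coefficient of dx_i ∧ dx_j in alpha ∧ beta is (alpha_i * beta_j - alpha_j * beta_i). Collecting: alpha ∧ beta = (-3*x + 9*y) dx ∧ dy.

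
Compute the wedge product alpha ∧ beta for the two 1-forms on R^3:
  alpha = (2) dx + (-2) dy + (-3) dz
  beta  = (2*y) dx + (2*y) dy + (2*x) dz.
alpha ∧ beta = (8*y) dx ∧ dy + (4*x + 6*y) dx ∧ dz + (-4*x + 6*y) dy ∧ dz

Distribute the wedge, using dx_i ∧ dx_j = -dx_j ∧ dx_i and dx_i ∧ dx_i = 0. For each pair (i, j) with i < j, the coefficient of dx_i ∧ dx_j in alpha ∧ beta is (alpha_i * beta_j - alpha_j * beta_i). Collecting: alpha ∧ beta = (8*y) dx ∧ dy + (4*x + 6*y) dx ∧ dz + (-4*x + 6*y) dy ∧ dz.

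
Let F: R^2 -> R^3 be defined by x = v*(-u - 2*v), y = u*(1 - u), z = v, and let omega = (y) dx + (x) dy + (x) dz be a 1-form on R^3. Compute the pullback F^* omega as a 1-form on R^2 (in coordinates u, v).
F^* omega = (v*(3*u^2 + 4*u*v - 2*u - 2*v)) du + (u^3 + 4*u^2*v - u^2 - 5*u*v - 2*v^2) dv

Using F^*(f dg) = (f ∘ F) d(g ∘ F), substitute each coordinate x_i by F_i(u, v) in f_i, and replace dx_i by d F_i = (∂F_i/∂u) du + (∂F_i/∂v) dv.
  For the x component: f_1(F) = u*(1 - u); d F_1 = (-v) du + (-u - 4*v) dv
  For the y component: f_2(F) = v*(-u - 2*v); d F_2 = (1 - 2*u) du + (0) dv
  For the z component: f_3(F) = v*(-u - 2*v); d F_3 = (0) du + (1) dv
Combining and collecting du, dv coefficients:
  coeff of du: v*(3*u^2 + 4*u*v - 2*u - 2*v)
  coeff of dv: u^3 + 4*u^2*v - u^2 - 5*u*v - 2*v^2
F^* omega = (v*(3*u^2 + 4*u*v - 2*u - 2*v)) du + (u^3 + 4*u^2*v - u^2 - 5*u*v - 2*v^2) dv.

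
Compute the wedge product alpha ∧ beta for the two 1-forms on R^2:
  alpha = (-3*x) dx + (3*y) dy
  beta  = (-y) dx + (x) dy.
alpha ∧ beta = (-3*x^2 + 3*y^2) dx ∧ dy

Distribute the wedge, using dx_i ∧ dx_j = -dx_j ∧ dx_i and dx_i ∧ dx_i = 0. For each pair (i, j) with i < j, the coefficient of dx_i ∧ dx_j in alpha ∧ beta is (alpha_i * beta_j - alpha_j * beta_i). Collecting: alpha ∧ beta = (-3*x^2 + 3*y^2) dx ∧ dy.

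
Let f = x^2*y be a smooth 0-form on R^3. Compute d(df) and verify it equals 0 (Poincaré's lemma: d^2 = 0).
d(df) = 0

Step 1: df = sum_i (∂f/∂x_i) dx_i = (2*x*y) dx + (x^2) dy + (0) dz.
Step 2: Apply d again. Using the 1-form formula, the coefficient of dx ∧ dy in d(df) is ∂^2 f/∂x ∂y - ∂^2 f/∂y ∂x = (2*x) - (2*x) = 0 (equality of mixed partials for smooth f).
Similarly for dx ∧ dz and dy ∧ dz — all coefficients vanish. So d(df) = 0.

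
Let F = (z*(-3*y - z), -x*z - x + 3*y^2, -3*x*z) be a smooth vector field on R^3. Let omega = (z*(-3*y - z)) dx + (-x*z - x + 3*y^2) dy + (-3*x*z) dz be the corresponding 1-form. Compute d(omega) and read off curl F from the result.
d(omega) = (x) dy ∧ dz + (-3*y + z) dz ∧ dx + (2*z - 1) dx ∧ dy; curl F = (x, -3*y + z, 2*z - 1)

d omega = sum_{i<j} (∂f_j/∂x_i - ∂f_i/∂x_j) dx_i ∧ dx_j. Under the identification (dy ∧ dz, dz ∧ dx, dx ∧ dy) ↔ (e_x, e_y, e_z), the coefficients are exactly the components of curl F. Compute:
  ∂R/∂y - ∂Q/∂z = (0) - (-x) = x
  ∂P/∂z - ∂R/∂x = (-3*y - 2*z) - (-3*z) = -3*y + z
  ∂Q/∂x - ∂P/∂y = (-z - 1) - (-3*z) = 2*z - 1.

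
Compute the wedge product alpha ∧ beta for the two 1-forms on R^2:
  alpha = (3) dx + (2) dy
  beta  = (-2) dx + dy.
alpha ∧ beta = (7) dx ∧ dy

Distribute the wedge, using dx_i ∧ dx_j = -dx_j ∧ dx_i and dx_i ∧ dx_i = 0. For each pair (i, j) with i < j, the coefficient of dx_i ∧ dx_j in alpha ∧ beta is (alpha_i * beta_j - alpha_j * beta_i). Collecting: alpha ∧ beta = (7) dx ∧ dy.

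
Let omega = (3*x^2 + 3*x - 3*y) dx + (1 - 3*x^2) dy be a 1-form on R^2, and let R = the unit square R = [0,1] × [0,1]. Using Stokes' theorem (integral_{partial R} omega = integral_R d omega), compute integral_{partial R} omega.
integral_(partial R) omega = 0

Stokes: integral_partial_R omega = integral_R d omega with d omega = (∂Q/∂x - ∂P/∂y) dx ∧ dy.
  ∂Q/∂x = -6*x
  ∂P/∂y = -3
  integrand = ∂Q/∂x - ∂P/∂y = 3 - 6*x.
Integrating over R: integral_0^1 integral_0^1 (3 - 6*x) dx dy = 0.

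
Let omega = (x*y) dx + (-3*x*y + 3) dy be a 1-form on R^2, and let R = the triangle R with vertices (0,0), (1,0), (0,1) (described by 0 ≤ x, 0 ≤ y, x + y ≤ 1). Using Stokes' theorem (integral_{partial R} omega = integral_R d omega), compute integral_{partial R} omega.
integral_(partial R) omega = -2/3

Stokes: integral_partial_R omega = integral_R d omega with d omega = (∂Q/∂x - ∂P/∂y) dx ∧ dy.
  ∂Q/∂x = -3*y
  ∂P/∂y = x
  integrand = ∂Q/∂x - ∂P/∂y = -x - 3*y.
Integrating over R: integral_0^1 integral_0^{1-x} (-x - 3*y) dy dx = -2/3.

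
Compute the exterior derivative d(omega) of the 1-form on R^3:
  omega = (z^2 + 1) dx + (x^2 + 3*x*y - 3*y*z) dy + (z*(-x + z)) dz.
d(omega) = (2*x + 3*y) dx ∧ dy + (-3*z) dx ∧ dz + (3*y) dy ∧ dz

For a 1-form omega = sum_i f_i dx_i, the exterior derivative is
  d(omega) = sum_{i < j} (∂f_j/∂x_i - ∂f_i/∂x_j) dx_i ∧ dx_j.
  coefficient of dx ∧ dy: ∂f_2/∂x - ∂f_1/∂y = ∂(x^2 + 3*x*y - 3*y*z)/∂x - ∂(z^2 + 1)/∂y = 2*x + 3*y
  coefficient of dx ∧ dz: ∂f_3/∂x - ∂f_1/∂z = ∂(z*(-x + z))/∂x - ∂(z^2 + 1)/∂z = -3*z
  coefficient of dy ∧ dz: ∂f_3/∂y - ∂f_2/∂z = ∂(z*(-x + z))/∂y - ∂(x^2 + 3*x*y - 3*y*z)/∂z = 3*y
Assembling: d(omega) = (2*x + 3*y) dx ∧ dy + (-3*z) dx ∧ dz + (3*y) dy ∧ dz.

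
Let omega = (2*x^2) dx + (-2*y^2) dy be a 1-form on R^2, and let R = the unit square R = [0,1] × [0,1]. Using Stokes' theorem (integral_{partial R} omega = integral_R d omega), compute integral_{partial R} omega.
integral_(partial R) omega = 0

Stokes: integral_partial_R omega = integral_R d omega with d omega = (∂Q/∂x - ∂P/∂y) dx ∧ dy.
  ∂Q/∂x = 0
  ∂P/∂y = 0
  integrand = ∂Q/∂x - ∂P/∂y = 0.
Integrating over R: integral_0^1 integral_0^1 (0) dx dy = 0.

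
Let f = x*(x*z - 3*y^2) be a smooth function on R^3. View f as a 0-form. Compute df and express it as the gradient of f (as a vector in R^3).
df = (2*x*z - 3*y^2) dx + (-6*x*y) dy + (x^2) dz; grad f = (2*x*z - 3*y^2, -6*x*y, x^2)

For a 0-form f, d f = (∂f/∂x) dx + (∂f/∂y) dy + (∂f/∂z) dz. The components of the vector representation are exactly the entries of grad f in Cartesian coordinates:
  ∂f/∂x = 2*x*z - 3*y^2
  ∂f/∂y = -6*x*y
  ∂f/∂z = x^2.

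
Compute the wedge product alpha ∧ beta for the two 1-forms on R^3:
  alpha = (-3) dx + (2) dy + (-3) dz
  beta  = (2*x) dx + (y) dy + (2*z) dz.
alpha ∧ beta = (-4*x - 3*y) dx ∧ dy + (6*x - 6*z) dx ∧ dz + (3*y + 4*z) dy ∧ dz

Distribute the wedge, using dx_i ∧ dx_j = -dx_j ∧ dx_i and dx_i ∧ dx_i = 0. For each pair (i, j) with i < j, the coefficient of dx_i ∧ dx_j in alpha ∧ beta is (alpha_i * beta_j - alpha_j * beta_i). Collecting: alpha ∧ beta = (-4*x - 3*y) dx ∧ dy + (6*x - 6*z) dx ∧ dz + (3*y + 4*z) dy ∧ dz.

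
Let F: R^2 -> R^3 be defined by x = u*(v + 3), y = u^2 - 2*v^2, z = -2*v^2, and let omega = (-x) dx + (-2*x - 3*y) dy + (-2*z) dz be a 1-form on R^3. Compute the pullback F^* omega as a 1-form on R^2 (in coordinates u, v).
F^* omega = (u*(-6*u^2 - 4*u*v - 12*u + 11*v^2 - 6*v - 9)) du + (11*u^2*v - 3*u^2 + 8*u*v^2 + 24*u*v - 40*v^3) dv

Using F^*(f dg) = (f ∘ F) d(g ∘ F), substitute each coordinate x_i by F_i(u, v) in f_i, and replace dx_i by d F_i = (∂F_i/∂u) du + (∂F_i/∂v) dv.
  For the x component: f_1(F) = u*(-v - 3); d F_1 = (v + 3) du + (u) dv
  For the y component: f_2(F) = -3*u^2 - 2*u*v - 6*u + 6*v^2; d F_2 = (2*u) du + (-4*v) dv
  For the z component: f_3(F) = 4*v^2; d F_3 = (0) du + (-4*v) dv
Combining and collecting du, dv coefficients:
  coeff of du: u*(-6*u^2 - 4*u*v - 12*u + 11*v^2 - 6*v - 9)
  coeff of dv: 11*u^2*v - 3*u^2 + 8*u*v^2 + 24*u*v - 40*v^3
F^* omega = (u*(-6*u^2 - 4*u*v - 12*u + 11*v^2 - 6*v - 9)) du + (11*u^2*v - 3*u^2 + 8*u*v^2 + 24*u*v - 40*v^3) dv.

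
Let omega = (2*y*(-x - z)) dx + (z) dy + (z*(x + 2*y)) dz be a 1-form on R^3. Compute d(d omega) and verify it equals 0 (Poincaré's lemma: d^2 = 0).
d(d omega) = 0

Step 1: d omega = sum_{i<j} (∂f_j/∂x_i - ∂f_i/∂x_j) dx_i ∧ dx_j:
  coeff of dx ∧ dy: 2*x + 2*z
  coeff of dx ∧ dz: 2*y + z
  coeff of dy ∧ dz: 2*z - 1
Step 2: Apply d again to each 2-form coefficient. The only possible 3-form in R^3 is dx ∧ dy ∧ dz, with coefficient
  ∂(coeff of dy∧dz)/∂x - ∂(coeff of dx∧dz)/∂y + ∂(coeff of dx∧dy)/∂z
  = ∂/∂x (2*z - 1) - ∂/∂y (2*y + z) + ∂/∂z (2*x + 2*z).
Each of these terms simplifies to sums of mixed partials that cancel in pairs. The result is 0 (by equality of mixed partials for smooth functions — Schwarz / Clairaut).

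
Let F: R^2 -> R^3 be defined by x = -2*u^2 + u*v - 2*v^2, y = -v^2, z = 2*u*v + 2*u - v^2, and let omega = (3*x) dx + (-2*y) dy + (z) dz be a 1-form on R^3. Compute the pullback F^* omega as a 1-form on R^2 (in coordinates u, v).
F^* omega = (24*u^3 - 18*u^2*v + 31*u*v^2 + 8*u*v + 4*u - 8*v^3 - 2*v^2) du + (-6*u^3 + 31*u^2*v + 4*u^2 - 24*u*v^2 - 4*u*v + 22*v^3) dv

Using F^*(f dg) = (f ∘ F) d(g ∘ F), substitute each coordinate x_i by F_i(u, v) in f_i, and replace dx_i by d F_i = (∂F_i/∂u) du + (∂F_i/∂v) dv.
  For the x component: f_1(F) = -6*u^2 + 3*u*v - 6*v^2; d F_1 = (-4*u + v) du + (u - 4*v) dv
  For the y component: f_2(F) = 2*v^2; d F_2 = (0) du + (-2*v) dv
  For the z component: f_3(F) = 2*u*v + 2*u - v^2; d F_3 = (2*v + 2) du + (2*u - 2*v) dv
Combining and collecting du, dv coefficients:
  coeff of du: 24*u^3 - 18*u^2*v + 31*u*v^2 + 8*u*v + 4*u - 8*v^3 - 2*v^2
  coeff of dv: -6*u^3 + 31*u^2*v + 4*u^2 - 24*u*v^2 - 4*u*v + 22*v^3
F^* omega = (24*u^3 - 18*u^2*v + 31*u*v^2 + 8*u*v + 4*u - 8*v^3 - 2*v^2) du + (-6*u^3 + 31*u^2*v + 4*u^2 - 24*u*v^2 - 4*u*v + 22*v^3) dv.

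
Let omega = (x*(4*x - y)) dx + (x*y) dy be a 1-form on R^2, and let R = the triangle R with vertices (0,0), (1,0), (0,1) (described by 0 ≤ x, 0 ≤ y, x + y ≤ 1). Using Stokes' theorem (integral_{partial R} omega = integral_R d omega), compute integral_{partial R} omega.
integral_(partial R) omega = 1/3

Stokes: integral_partial_R omega = integral_R d omega with d omega = (∂Q/∂x - ∂P/∂y) dx ∧ dy.
  ∂Q/∂x = y
  ∂P/∂y = -x
  integrand = ∂Q/∂x - ∂P/∂y = x + y.
Integrating over R: integral_0^1 integral_0^{1-x} (x + y) dy dx = 1/3.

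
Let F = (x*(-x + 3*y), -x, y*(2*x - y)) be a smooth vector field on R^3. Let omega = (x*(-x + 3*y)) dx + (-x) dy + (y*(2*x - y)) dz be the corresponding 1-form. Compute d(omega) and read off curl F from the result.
d(omega) = (2*x - 2*y) dy ∧ dz + (-2*y) dz ∧ dx + (-3*x - 1) dx ∧ dy; curl F = (2*x - 2*y, -2*y, -3*x - 1)

d omega = sum_{i<j} (∂f_j/∂x_i - ∂f_i/∂x_j) dx_i ∧ dx_j. Under the identification (dy ∧ dz, dz ∧ dx, dx ∧ dy) ↔ (e_x, e_y, e_z), the coefficients are exactly the components of curl F. Compute:
  ∂R/∂y - ∂Q/∂z = (2*x - 2*y) - (0) = 2*x - 2*y
  ∂P/∂z - ∂R/∂x = (0) - (2*y) = -2*y
  ∂Q/∂x - ∂P/∂y = (-1) - (3*x) = -3*x - 1.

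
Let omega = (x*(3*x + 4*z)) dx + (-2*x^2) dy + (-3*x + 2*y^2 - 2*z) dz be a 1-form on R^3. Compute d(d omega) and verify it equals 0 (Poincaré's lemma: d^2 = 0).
d(d omega) = 0

Step 1: d omega = sum_{i<j} (∂f_j/∂x_i - ∂f_i/∂x_j) dx_i ∧ dx_j:
  coeff of dx ∧ dy: -4*x
  coeff of dx ∧ dz: -4*x - 3
  coeff of dy ∧ dz: 4*y
Step 2: Apply d again to each 2-form coefficient. The only possible 3-form in R^3 is dx ∧ dy ∧ dz, with coefficient
  ∂(coeff of dy∧dz)/∂x - ∂(coeff of dx∧dz)/∂y + ∂(coeff of dx∧dy)/∂z
  = ∂/∂x (4*y) - ∂/∂y (-4*x - 3) + ∂/∂z (-4*x).
Each of these terms simplifies to sums of mixed partials that cancel in pairs. The result is 0 (by equality of mixed partials for smooth functions — Schwarz / Clairaut).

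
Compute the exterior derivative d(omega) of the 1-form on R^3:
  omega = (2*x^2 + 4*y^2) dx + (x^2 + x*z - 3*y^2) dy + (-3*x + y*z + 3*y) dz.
d(omega) = (2*x - 8*y + z) dx ∧ dy + (-3) dx ∧ dz + (-x + z + 3) dy ∧ dz

For a 1-form omega = sum_i f_i dx_i, the exterior derivative is
  d(omega) = sum_{i < j} (∂f_j/∂x_i - ∂f_i/∂x_j) dx_i ∧ dx_j.
  coefficient of dx ∧ dy: ∂f_2/∂x - ∂f_1/∂y = ∂(x^2 + x*z - 3*y^2)/∂x - ∂(2*x^2 + 4*y^2)/∂y = 2*x - 8*y + z
  coefficient of dx ∧ dz: ∂f_3/∂x - ∂f_1/∂z = ∂(-3*x + y*z + 3*y)/∂x - ∂(2*x^2 + 4*y^2)/∂z = -3
  coefficient of dy ∧ dz: ∂f_3/∂y - ∂f_2/∂z = ∂(-3*x + y*z + 3*y)/∂y - ∂(x^2 + x*z - 3*y^2)/∂z = -x + z + 3
Assembling: d(omega) = (2*x - 8*y + z) dx ∧ dy + (-3) dx ∧ dz + (-x + z + 3) dy ∧ dz.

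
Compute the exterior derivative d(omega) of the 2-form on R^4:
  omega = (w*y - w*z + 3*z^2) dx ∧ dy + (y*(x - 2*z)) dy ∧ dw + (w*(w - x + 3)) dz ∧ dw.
d(omega) = (-w + 6*z) dx ∧ dy ∧ dz + (2*y - z) dx ∧ dy ∧ dw + (2*y) dy ∧ dz ∧ dw + (-w) dx ∧ dz ∧ dw

For a 2-form omega = sum_{i<j} g_{ij} dx_i ∧ dx_j, the exterior derivative is
  d(omega) = sum_{i<j} d(g_{ij}) ∧ dx_i ∧ dx_j = sum_{i<j, k} (∂g_{ij}/∂x_k) dx_k ∧ dx_i ∧ dx_j.
Expand each term, using dx_k ∧ dx_i ∧ dx_j = sgn(permutation) dx_{(a)} ∧ dx_{(b)} ∧ dx_{(c)} with (a < b < c) sorted:
  d(w*y - w*z + 3*z^2) includes (∂/∂z)(w*y - w*z + 3*z^2) dz = (-w + 6*z) dz, which multiplied by dx ∧ dy gives (-w + 6*z) dx ∧ dy ∧ dz
  d(w*y - w*z + 3*z^2) includes (∂/∂w)(w*y - w*z + 3*z^2) dw = (y - z) dw, which multiplied by dx ∧ dy gives (y - z) dx ∧ dy ∧ dw
  d(y*(x - 2*z)) includes (∂/∂x)(y*(x - 2*z)) dx = (y) dx, which multiplied by dy ∧ dw gives (y) dx ∧ dy ∧ dw
  d(y*(x - 2*z)) includes (∂/∂z)(y*(x - 2*z)) dz = (-2*y) dz, which multiplied by dy ∧ dw gives (2*y) dy ∧ dz ∧ dw
  d(w*(w - x + 3)) includes (∂/∂x)(w*(w - x + 3)) dx = (-w) dx, which multiplied by dz ∧ dw gives (-w) dx ∧ dz ∧ dw
Collecting like 3-forms: d(omega) = (-w + 6*z) dx ∧ dy ∧ dz + (2*y - z) dx ∧ dy ∧ dw + (2*y) dy ∧ dz ∧ dw + (-w) dx ∧ dz ∧ dw.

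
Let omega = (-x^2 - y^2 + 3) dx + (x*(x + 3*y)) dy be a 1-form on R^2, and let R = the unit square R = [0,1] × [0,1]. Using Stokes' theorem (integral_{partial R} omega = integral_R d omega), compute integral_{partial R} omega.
integral_(partial R) omega = 7/2

Stokes: integral_partial_R omega = integral_R d omega with d omega = (∂Q/∂x - ∂P/∂y) dx ∧ dy.
  ∂Q/∂x = 2*x + 3*y
  ∂P/∂y = -2*y
  integrand = ∂Q/∂x - ∂P/∂y = 2*x + 5*y.
Integrating over R: integral_0^1 integral_0^1 (2*x + 5*y) dx dy = 7/2.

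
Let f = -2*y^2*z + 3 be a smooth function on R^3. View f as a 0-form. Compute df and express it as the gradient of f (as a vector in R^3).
df = (0) dx + (-4*y*z) dy + (-2*y^2) dz; grad f = (0, -4*y*z, -2*y^2)

For a 0-form f, d f = (∂f/∂x) dx + (∂f/∂y) dy + (∂f/∂z) dz. The components of the vector representation are exactly the entries of grad f in Cartesian coordinates:
  ∂f/∂x = 0
  ∂f/∂y = -4*y*z
  ∂f/∂z = -2*y^2.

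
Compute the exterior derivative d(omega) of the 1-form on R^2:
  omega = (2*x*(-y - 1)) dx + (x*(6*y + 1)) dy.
d(omega) = (2*x + 6*y + 1) dx ∧ dy

For a 1-form omega = sum_i f_i dx_i, the exterior derivative is
  d(omega) = sum_{i < j} (∂f_j/∂x_i - ∂f_i/∂x_j) dx_i ∧ dx_j.
  coefficient of dx ∧ dy: ∂f_2/∂x - ∂f_1/∂y = ∂(x*(6*y + 1))/∂x - ∂(2*x*(-y - 1))/∂y = 2*x + 6*y + 1
Assembling: d(omega) = (2*x + 6*y + 1) dx ∧ dy.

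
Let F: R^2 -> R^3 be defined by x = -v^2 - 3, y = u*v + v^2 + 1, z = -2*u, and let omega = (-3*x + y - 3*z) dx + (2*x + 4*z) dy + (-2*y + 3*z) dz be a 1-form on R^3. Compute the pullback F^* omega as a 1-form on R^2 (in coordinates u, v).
F^* omega = (-4*u*v + 12*u - 2*v^3 + 4*v^2 - 6*v + 4) du + (-8*u^2 - 4*u*v^2 - 28*u*v - 6*u - 12*v^3 - 32*v) dv

Using F^*(f dg) = (f ∘ F) d(g ∘ F), substitute each coordinate x_i by F_i(u, v) in f_i, and replace dx_i by d F_i = (∂F_i/∂u) du + (∂F_i/∂v) dv.
  For the x component: f_1(F) = u*v + 6*u + 4*v^2 + 10; d F_1 = (0) du + (-2*v) dv
  For the y component: f_2(F) = -8*u - 2*v^2 - 6; d F_2 = (v) du + (u + 2*v) dv
  For the z component: f_3(F) = -2*u*v - 6*u - 2*v^2 - 2; d F_3 = (-2) du + (0) dv
Combining and collecting du, dv coefficients:
  coeff of du: -4*u*v + 12*u - 2*v^3 + 4*v^2 - 6*v + 4
  coeff of dv: -8*u^2 - 4*u*v^2 - 28*u*v - 6*u - 12*v^3 - 32*v
F^* omega = (-4*u*v + 12*u - 2*v^3 + 4*v^2 - 6*v + 4) du + (-8*u^2 - 4*u*v^2 - 28*u*v - 6*u - 12*v^3 - 32*v) dv.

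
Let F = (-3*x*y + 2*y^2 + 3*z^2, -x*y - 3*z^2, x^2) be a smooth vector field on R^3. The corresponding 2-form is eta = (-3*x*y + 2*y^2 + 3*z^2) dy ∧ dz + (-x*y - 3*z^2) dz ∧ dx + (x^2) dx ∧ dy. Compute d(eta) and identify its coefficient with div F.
d(eta) = (-x - 3*y) dx ∧ dy ∧ dz; div F = -x - 3*y

For a 2-form in R^3 of the form above, applying d gives a 3-form with coefficient ∂P/∂x + ∂Q/∂y + ∂R/∂z:
  ∂P/∂x = -3*y
  ∂Q/∂y = -x
  ∂R/∂z = 0
Sum = -x - 3*y, which is exactly div F.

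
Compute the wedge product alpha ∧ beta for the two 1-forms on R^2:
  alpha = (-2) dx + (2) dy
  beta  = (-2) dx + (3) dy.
alpha ∧ beta = (-2) dx ∧ dy

Distribute the wedge, using dx_i ∧ dx_j = -dx_j ∧ dx_i and dx_i ∧ dx_i = 0. For each pair (i, j) with i < j, the coefficient of dx_i ∧ dx_j in alpha ∧ beta is (alpha_i * beta_j - alpha_j * beta_i). Collecting: alpha ∧ beta = (-2) dx ∧ dy.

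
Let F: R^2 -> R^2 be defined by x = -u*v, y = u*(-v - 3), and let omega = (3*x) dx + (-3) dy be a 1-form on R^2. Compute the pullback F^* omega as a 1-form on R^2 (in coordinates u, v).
F^* omega = (3*u*v^2 + 3*v + 9) du + (3*u*(u*v + 1)) dv

Using F^*(f dg) = (f ∘ F) d(g ∘ F), substitute each coordinate x_i by F_i(u, v) in f_i, and replace dx_i by d F_i = (∂F_i/∂u) du + (∂F_i/∂v) dv.
  For the x component: f_1(F) = -3*u*v; d F_1 = (-v) du + (-u) dv
  For the y component: f_2(F) = -3; d F_2 = (-v - 3) du + (-u) dv
Combining and collecting du, dv coefficients:
  coeff of du: 3*u*v^2 + 3*v + 9
  coeff of dv: 3*u*(u*v + 1)
F^* omega = (3*u*v^2 + 3*v + 9) du + (3*u*(u*v + 1)) dv.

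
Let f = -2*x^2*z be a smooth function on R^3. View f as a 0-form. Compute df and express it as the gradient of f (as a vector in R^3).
df = (-4*x*z) dx + (0) dy + (-2*x^2) dz; grad f = (-4*x*z, 0, -2*x^2)

For a 0-form f, d f = (∂f/∂x) dx + (∂f/∂y) dy + (∂f/∂z) dz. The components of the vector representation are exactly the entries of grad f in Cartesian coordinates:
  ∂f/∂x = -4*x*z
  ∂f/∂y = 0
  ∂f/∂z = -2*x^2.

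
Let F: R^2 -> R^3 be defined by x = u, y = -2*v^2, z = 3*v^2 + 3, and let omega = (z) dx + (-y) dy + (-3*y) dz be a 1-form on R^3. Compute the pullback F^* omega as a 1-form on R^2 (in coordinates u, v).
F^* omega = (3*v^2 + 3) du + (28*v^3) dv

Using F^*(f dg) = (f ∘ F) d(g ∘ F), substitute each coordinate x_i by F_i(u, v) in f_i, and replace dx_i by d F_i = (∂F_i/∂u) du + (∂F_i/∂v) dv.
  For the x component: f_1(F) = 3*v^2 + 3; d F_1 = (1) du + (0) dv
  For the y component: f_2(F) = 2*v^2; d F_2 = (0) du + (-4*v) dv
  For the z component: f_3(F) = 6*v^2; d F_3 = (0) du + (6*v) dv
Combining and collecting du, dv coefficients:
  coeff of du: 3*v^2 + 3
  coeff of dv: 28*v^3
F^* omega = (3*v^2 + 3) du + (28*v^3) dv.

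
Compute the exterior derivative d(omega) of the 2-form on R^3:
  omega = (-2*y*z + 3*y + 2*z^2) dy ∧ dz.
d(omega) = 0

For a 2-form omega = sum_{i<j} g_{ij} dx_i ∧ dx_j, the exterior derivative is
  d(omega) = sum_{i<j} d(g_{ij}) ∧ dx_i ∧ dx_j = sum_{i<j, k} (∂g_{ij}/∂x_k) dx_k ∧ dx_i ∧ dx_j.
Expand each term, using dx_k ∧ dx_i ∧ dx_j = sgn(permutation) dx_{(a)} ∧ dx_{(b)} ∧ dx_{(c)} with (a < b < c) sorted:

Collecting like 3-forms: d(omega) = 0.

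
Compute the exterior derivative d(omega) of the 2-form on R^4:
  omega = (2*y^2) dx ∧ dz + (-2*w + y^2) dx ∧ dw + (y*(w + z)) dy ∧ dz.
d(omega) = (-4*y) dx ∧ dy ∧ dz + (-2*y) dx ∧ dy ∧ dw + (y) dy ∧ dz ∧ dw

For a 2-form omega = sum_{i<j} g_{ij} dx_i ∧ dx_j, the exterior derivative is
  d(omega) = sum_{i<j} d(g_{ij}) ∧ dx_i ∧ dx_j = sum_{i<j, k} (∂g_{ij}/∂x_k) dx_k ∧ dx_i ∧ dx_j.
Expand each term, using dx_k ∧ dx_i ∧ dx_j = sgn(permutation) dx_{(a)} ∧ dx_{(b)} ∧ dx_{(c)} with (a < b < c) sorted:
  d(2*y^2) includes (∂/∂y)(2*y^2) dy = (4*y) dy, which multiplied by dx ∧ dz gives (-4*y) dx ∧ dy ∧ dz
  d(-2*w + y^2) includes (∂/∂y)(-2*w + y^2) dy = (2*y) dy, which multiplied by dx ∧ dw gives (-2*y) dx ∧ dy ∧ dw
  d(y*(w + z)) includes (∂/∂w)(y*(w + z)) dw = (y) dw, which multiplied by dy ∧ dz gives (y) dy ∧ dz ∧ dw
Collecting like 3-forms: d(omega) = (-4*y) dx ∧ dy ∧ dz + (-2*y) dx ∧ dy ∧ dw + (y) dy ∧ dz ∧ dw.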